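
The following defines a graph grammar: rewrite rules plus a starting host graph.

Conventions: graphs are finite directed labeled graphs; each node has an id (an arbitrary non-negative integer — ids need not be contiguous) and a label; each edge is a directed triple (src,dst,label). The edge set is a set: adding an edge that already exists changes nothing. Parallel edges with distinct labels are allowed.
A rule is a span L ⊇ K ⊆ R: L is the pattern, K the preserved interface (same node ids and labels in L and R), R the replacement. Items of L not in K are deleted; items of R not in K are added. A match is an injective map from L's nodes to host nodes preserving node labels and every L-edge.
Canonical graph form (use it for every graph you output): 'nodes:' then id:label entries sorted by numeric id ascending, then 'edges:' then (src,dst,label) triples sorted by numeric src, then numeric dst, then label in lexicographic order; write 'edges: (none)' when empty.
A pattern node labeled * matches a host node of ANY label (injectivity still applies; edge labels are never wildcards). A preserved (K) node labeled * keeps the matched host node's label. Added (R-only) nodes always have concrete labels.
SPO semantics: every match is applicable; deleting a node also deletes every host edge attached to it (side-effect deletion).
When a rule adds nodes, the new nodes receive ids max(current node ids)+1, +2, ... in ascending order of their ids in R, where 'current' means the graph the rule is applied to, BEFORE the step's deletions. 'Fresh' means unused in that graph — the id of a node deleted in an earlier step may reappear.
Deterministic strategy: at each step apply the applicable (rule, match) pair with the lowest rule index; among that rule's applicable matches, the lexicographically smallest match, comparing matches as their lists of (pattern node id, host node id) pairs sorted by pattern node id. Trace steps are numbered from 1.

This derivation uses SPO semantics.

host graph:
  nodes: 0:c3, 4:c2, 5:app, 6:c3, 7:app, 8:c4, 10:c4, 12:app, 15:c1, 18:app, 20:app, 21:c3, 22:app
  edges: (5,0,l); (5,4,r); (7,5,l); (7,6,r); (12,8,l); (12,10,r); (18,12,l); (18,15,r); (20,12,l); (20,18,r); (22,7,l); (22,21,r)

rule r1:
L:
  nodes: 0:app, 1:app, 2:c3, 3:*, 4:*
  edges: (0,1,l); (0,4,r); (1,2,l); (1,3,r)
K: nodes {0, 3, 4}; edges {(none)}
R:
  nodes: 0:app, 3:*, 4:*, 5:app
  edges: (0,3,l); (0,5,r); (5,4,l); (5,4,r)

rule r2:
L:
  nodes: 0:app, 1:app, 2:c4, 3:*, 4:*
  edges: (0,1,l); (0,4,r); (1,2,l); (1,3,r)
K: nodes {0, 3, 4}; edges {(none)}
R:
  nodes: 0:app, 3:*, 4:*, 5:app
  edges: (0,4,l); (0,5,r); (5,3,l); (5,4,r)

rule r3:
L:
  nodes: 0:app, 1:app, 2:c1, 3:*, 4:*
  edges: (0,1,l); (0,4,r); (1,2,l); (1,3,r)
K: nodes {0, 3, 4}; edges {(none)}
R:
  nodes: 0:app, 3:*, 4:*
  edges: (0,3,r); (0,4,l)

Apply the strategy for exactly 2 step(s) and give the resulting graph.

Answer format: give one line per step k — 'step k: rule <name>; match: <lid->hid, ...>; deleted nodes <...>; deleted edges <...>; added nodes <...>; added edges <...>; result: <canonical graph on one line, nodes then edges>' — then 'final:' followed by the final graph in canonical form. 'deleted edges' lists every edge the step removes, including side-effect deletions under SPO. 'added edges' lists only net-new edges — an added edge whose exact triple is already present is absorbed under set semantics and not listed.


step 1: rule r1; match: 0->7, 1->5, 2->0, 3->4, 4->6; deleted nodes 0, 5; deleted edges (5,0,l); (5,4,r); (7,5,l); (7,6,r); added nodes 23; added edges (7,4,l); (7,23,r); (23,6,l); (23,6,r); result: nodes: 4:c2, 6:c3, 7:app, 8:c4, 10:c4, 12:app, 15:c1, 18:app, 20:app, 21:c3, 22:app, 23:app edges: (7,4,l); (7,23,r); (12,8,l); (12,10,r); (18,12,l); (18,15,r); (20,12,l); (20,18,r); (22,7,l); (22,21,r); (23,6,l); (23,6,r)
step 2: rule r2; match: 0->18, 1->12, 2->8, 3->10, 4->15; deleted nodes 8, 12; deleted edges (12,8,l); (12,10,r); (18,12,l); (18,15,r); (20,12,l); added nodes 24; added edges (18,15,l); (18,24,r); (24,10,l); (24,15,r); result: nodes: 4:c2, 6:c3, 7:app, 10:c4, 15:c1, 18:app, 20:app, 21:c3, 22:app, 23:app, 24:app edges: (7,4,l); (7,23,r); (18,15,l); (18,24,r); (20,18,r); (22,7,l); (22,21,r); (23,6,l); (23,6,r); (24,10,l); (24,15,r)
final:
nodes: 4:c2, 6:c3, 7:app, 10:c4, 15:c1, 18:app, 20:app, 21:c3, 22:app, 23:app, 24:app
edges: (7,4,l); (7,23,r); (18,15,l); (18,24,r); (20,18,r); (22,7,l); (22,21,r); (23,6,l); (23,6,r); (24,10,l); (24,15,r)


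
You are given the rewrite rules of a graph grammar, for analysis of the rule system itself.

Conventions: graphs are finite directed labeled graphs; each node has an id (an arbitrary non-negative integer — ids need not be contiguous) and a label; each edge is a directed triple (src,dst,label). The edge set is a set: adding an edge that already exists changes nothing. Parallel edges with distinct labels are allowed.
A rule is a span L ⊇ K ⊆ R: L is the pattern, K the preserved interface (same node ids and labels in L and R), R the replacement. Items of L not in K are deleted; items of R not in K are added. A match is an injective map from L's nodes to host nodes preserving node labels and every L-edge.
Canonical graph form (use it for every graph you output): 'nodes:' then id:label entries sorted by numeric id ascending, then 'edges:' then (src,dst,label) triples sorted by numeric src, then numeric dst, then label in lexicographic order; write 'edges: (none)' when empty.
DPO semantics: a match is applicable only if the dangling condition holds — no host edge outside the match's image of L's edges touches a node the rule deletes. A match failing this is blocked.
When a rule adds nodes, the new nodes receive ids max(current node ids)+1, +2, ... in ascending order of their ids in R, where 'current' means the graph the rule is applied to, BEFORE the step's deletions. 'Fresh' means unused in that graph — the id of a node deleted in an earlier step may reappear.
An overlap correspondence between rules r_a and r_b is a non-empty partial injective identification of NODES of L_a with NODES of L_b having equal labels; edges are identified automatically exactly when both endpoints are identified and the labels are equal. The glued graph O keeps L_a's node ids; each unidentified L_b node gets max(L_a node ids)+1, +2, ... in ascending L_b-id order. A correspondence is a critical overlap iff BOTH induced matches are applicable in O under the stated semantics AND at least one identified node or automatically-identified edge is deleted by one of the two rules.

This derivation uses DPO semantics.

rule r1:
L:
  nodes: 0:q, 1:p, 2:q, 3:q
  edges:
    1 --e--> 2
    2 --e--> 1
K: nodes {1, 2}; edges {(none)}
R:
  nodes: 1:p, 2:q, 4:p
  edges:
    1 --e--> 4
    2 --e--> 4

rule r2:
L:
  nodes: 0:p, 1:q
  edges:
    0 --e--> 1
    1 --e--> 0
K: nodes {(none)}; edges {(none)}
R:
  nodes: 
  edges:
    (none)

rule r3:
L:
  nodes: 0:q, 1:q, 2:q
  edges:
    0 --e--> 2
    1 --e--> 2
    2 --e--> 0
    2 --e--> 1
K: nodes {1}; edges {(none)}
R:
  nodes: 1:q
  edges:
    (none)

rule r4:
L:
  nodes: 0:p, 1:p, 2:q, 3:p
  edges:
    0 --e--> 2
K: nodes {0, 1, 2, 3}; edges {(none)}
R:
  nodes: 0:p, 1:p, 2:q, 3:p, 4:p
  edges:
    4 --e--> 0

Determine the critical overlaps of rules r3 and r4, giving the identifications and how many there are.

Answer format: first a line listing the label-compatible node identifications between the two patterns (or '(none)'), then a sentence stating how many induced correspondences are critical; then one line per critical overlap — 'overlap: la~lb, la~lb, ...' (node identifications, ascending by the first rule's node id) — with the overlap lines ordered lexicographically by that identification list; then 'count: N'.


label-compatible node identifications between L(r3) and L(r4): 0~2, 1~2, 2~2
0 of the induced correspondences are critical overlaps of r3 and r4.
count: 0


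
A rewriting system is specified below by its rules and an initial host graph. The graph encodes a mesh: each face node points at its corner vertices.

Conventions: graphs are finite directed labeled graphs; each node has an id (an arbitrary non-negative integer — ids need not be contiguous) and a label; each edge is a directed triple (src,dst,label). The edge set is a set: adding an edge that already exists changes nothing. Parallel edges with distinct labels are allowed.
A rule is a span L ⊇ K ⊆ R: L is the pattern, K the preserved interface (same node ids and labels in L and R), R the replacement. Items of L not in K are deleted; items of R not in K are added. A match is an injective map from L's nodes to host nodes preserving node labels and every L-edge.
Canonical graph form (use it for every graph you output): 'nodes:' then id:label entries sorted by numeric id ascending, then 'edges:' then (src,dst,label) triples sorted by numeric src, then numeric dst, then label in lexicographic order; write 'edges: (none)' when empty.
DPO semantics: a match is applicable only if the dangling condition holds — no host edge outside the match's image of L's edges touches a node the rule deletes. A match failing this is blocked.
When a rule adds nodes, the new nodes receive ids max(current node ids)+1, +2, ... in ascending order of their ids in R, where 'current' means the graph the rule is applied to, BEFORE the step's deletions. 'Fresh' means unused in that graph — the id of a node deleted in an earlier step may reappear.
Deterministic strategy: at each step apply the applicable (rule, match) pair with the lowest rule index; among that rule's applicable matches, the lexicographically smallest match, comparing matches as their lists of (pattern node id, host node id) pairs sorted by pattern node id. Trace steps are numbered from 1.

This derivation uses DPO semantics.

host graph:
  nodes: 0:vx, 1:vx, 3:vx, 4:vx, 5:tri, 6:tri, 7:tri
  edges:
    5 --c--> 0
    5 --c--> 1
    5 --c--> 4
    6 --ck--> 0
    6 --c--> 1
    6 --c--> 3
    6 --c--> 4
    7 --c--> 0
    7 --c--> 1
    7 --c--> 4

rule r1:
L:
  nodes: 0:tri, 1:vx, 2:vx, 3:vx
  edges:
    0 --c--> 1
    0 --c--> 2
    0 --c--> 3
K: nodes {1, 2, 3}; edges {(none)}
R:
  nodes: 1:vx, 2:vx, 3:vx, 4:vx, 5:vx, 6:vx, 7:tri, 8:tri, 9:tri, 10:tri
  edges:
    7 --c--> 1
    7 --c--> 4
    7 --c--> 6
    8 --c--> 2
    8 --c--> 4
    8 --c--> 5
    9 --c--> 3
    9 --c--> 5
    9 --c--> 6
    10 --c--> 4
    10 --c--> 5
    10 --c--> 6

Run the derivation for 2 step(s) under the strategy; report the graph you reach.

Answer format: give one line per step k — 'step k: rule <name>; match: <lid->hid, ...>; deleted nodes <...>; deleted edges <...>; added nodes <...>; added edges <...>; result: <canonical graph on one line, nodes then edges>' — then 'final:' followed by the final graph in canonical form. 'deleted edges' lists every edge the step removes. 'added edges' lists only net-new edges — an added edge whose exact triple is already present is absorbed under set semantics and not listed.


step 1: rule r1; match: 0->5, 1->0, 2->1, 3->4; deleted nodes 5; deleted edges (5,0,c); (5,1,c); (5,4,c); added nodes 8, 9, 10, 11, 12, 13, 14; added edges (11,0,c); (11,8,c); (11,10,c); (12,1,c); (12,8,c); (12,9,c); (13,4,c); (13,9,c); (13,10,c); (14,8,c); (14,9,c); (14,10,c); result: nodes: 0:vx, 1:vx, 3:vx, 4:vx, 6:tri, 7:tri, 8:vx, 9:vx, 10:vx, 11:tri, 12:tri, 13:tri, 14:tri edges: (6,0,ck); (6,1,c); (6,3,c); (6,4,c); (7,0,c); (7,1,c); (7,4,c); (11,0,c); (11,8,c); (11,10,c); (12,1,c); (12,8,c); (12,9,c); (13,4,c); (13,9,c); (13,10,c); (14,8,c); (14,9,c); (14,10,c)
step 2: rule r1; match: 0->7, 1->0, 2->1, 3->4; deleted nodes 7; deleted edges (7,0,c); (7,1,c); (7,4,c); added nodes 15, 16, 17, 18, 19, 20, 21; added edges (18,0,c); (18,15,c); (18,17,c); (19,1,c); (19,15,c); (19,16,c); (20,4,c); (20,16,c); (20,17,c); (21,15,c); (21,16,c); (21,17,c); result: nodes: 0:vx, 1:vx, 3:vx, 4:vx, 6:tri, 8:vx, 9:vx, 10:vx, 11:tri, 12:tri, 13:tri, 14:tri, 15:vx, 16:vx, 17:vx, 18:tri, 19:tri, 20:tri, 21:tri edges: (6,0,ck); (6,1,c); (6,3,c); (6,4,c); (11,0,c); (11,8,c); (11,10,c); (12,1,c); (12,8,c); (12,9,c); (13,4,c); (13,9,c); (13,10,c); (14,8,c); (14,9,c); (14,10,c); (18,0,c); (18,15,c); (18,17,c); (19,1,c); (19,15,c); (19,16,c); (20,4,c); (20,16,c); (20,17,c); (21,15,c); (21,16,c); (21,17,c)
final:
nodes: 0:vx, 1:vx, 3:vx, 4:vx, 6:tri, 8:vx, 9:vx, 10:vx, 11:tri, 12:tri, 13:tri, 14:tri, 15:vx, 16:vx, 17:vx, 18:tri, 19:tri, 20:tri, 21:tri
edges: (6,0,ck); (6,1,c); (6,3,c); (6,4,c); (11,0,c); (11,8,c); (11,10,c); (12,1,c); (12,8,c); (12,9,c); (13,4,c); (13,9,c); (13,10,c); (14,8,c); (14,9,c); (14,10,c); (18,0,c); (18,15,c); (18,17,c); (19,1,c); (19,15,c); (19,16,c); (20,4,c); (20,16,c); (20,17,c); (21,15,c); (21,16,c); (21,17,c)


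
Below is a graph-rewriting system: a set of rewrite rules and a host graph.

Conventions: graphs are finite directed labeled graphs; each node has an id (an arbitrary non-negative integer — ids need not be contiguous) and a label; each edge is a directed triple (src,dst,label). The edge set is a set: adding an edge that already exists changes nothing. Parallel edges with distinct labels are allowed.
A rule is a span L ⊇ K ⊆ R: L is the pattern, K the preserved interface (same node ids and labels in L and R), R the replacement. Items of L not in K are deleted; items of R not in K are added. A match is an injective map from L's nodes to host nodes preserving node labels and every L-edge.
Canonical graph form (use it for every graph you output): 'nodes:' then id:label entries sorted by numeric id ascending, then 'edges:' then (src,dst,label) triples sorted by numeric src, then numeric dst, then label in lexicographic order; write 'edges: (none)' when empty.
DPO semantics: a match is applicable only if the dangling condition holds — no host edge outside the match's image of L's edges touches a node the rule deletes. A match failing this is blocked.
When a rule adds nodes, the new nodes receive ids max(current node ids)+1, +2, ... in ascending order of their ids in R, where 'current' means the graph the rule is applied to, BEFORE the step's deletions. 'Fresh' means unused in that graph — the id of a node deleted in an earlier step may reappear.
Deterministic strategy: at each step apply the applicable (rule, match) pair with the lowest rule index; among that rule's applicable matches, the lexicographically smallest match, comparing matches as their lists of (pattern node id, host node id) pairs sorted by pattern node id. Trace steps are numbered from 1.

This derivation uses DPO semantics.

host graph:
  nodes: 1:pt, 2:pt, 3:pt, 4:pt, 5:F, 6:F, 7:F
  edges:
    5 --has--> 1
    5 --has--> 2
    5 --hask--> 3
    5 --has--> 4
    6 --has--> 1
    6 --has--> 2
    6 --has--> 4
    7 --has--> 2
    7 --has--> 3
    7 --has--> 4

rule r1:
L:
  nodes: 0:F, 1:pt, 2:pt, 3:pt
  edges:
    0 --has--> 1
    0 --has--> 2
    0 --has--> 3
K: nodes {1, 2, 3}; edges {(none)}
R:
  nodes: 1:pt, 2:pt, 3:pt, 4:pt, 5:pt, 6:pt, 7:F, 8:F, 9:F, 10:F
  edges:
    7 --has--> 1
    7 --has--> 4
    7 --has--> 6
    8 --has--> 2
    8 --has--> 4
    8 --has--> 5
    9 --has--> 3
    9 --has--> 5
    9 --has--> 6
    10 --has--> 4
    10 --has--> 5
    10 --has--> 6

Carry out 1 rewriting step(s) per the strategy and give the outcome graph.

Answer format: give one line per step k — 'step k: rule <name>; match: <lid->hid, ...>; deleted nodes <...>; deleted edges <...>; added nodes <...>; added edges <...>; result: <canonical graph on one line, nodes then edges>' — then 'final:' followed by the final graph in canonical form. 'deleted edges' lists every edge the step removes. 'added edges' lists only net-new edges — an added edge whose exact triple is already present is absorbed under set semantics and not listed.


step 1: rule r1; match: 0->6, 1->1, 2->2, 3->4; deleted nodes 6; deleted edges (6,1,has); (6,2,has); (6,4,has); added nodes 8, 9, 10, 11, 12, 13, 14; added edges (11,1,has); (11,8,has); (11,10,has); (12,2,has); (12,8,has); (12,9,has); (13,4,has); (13,9,has); (13,10,has); (14,8,has); (14,9,has); (14,10,has); result: nodes: 1:pt, 2:pt, 3:pt, 4:pt, 5:F, 7:F, 8:pt, 9:pt, 10:pt, 11:F, 12:F, 13:F, 14:F edges: (5,1,has); (5,2,has); (5,3,hask); (5,4,has); (7,2,has); (7,3,has); (7,4,has); (11,1,has); (11,8,has); (11,10,has); (12,2,has); (12,8,has); (12,9,has); (13,4,has); (13,9,has); (13,10,has); (14,8,has); (14,9,has); (14,10,has)
final:
nodes: 1:pt, 2:pt, 3:pt, 4:pt, 5:F, 7:F, 8:pt, 9:pt, 10:pt, 11:F, 12:F, 13:F, 14:F
edges: (5,1,has); (5,2,has); (5,3,hask); (5,4,has); (7,2,has); (7,3,has); (7,4,has); (11,1,has); (11,8,has); (11,10,has); (12,2,has); (12,8,has); (12,9,has); (13,4,has); (13,9,has); (13,10,has); (14,8,has); (14,9,has); (14,10,has)


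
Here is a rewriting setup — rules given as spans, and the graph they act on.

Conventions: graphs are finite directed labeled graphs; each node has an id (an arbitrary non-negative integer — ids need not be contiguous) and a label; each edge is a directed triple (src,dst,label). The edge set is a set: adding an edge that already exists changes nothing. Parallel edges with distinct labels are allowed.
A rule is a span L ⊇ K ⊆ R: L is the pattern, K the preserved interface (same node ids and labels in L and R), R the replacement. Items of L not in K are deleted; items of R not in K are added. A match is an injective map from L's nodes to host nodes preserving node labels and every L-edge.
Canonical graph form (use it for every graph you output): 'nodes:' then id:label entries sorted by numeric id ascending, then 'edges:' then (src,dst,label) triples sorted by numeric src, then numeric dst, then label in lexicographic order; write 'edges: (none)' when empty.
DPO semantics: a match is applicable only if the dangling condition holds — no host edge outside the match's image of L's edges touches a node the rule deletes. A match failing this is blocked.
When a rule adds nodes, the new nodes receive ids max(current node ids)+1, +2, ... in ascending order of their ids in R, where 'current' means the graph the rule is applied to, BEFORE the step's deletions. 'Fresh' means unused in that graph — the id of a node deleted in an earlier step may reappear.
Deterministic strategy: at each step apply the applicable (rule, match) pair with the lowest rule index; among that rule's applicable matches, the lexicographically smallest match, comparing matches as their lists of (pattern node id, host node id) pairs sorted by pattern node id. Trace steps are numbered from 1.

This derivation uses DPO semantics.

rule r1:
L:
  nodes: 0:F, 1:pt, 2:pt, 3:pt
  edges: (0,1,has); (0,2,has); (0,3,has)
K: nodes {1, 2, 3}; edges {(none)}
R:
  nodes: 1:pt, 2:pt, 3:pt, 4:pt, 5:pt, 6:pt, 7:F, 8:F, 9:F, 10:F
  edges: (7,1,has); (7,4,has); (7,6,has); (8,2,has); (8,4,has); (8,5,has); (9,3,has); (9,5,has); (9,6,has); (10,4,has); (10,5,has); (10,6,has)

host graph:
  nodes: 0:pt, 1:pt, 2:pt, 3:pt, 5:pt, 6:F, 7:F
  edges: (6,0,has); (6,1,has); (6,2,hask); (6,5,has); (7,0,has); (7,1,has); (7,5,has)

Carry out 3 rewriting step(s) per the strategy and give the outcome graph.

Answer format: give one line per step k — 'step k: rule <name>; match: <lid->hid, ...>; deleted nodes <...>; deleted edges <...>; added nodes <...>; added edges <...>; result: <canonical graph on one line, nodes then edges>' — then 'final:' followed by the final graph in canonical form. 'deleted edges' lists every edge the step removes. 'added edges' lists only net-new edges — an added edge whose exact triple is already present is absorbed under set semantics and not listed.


step 1: rule r1; match: 0->7, 1->0, 2->1, 3->5; deleted nodes 7; deleted edges (7,0,has); (7,1,has); (7,5,has); added nodes 8, 9, 10, 11, 12, 13, 14; added edges (11,0,has); (11,8,has); (11,10,has); (12,1,has); (12,8,has); (12,9,has); (13,5,has); (13,9,has); (13,10,has); (14,8,has); (14,9,has); (14,10,has); result: nodes: 0:pt, 1:pt, 2:pt, 3:pt, 5:pt, 6:F, 8:pt, 9:pt, 10:pt, 11:F, 12:F, 13:F, 14:F edges: (6,0,has); (6,1,has); (6,2,hask); (6,5,has); (11,0,has); (11,8,has); (11,10,has); (12,1,has); (12,8,has); (12,9,has); (13,5,has); (13,9,has); (13,10,has); (14,8,has); (14,9,has); (14,10,has)
step 2: rule r1; match: 0->11, 1->0, 2->8, 3->10; deleted nodes 11; deleted edges (11,0,has); (11,8,has); (11,10,has); added nodes 15, 16, 17, 18, 19, 20, 21; added edges (18,0,has); (18,15,has); (18,17,has); (19,8,has); (19,15,has); (19,16,has); (20,10,has); (20,16,has); (20,17,has); (21,15,has); (21,16,has); (21,17,has); result: nodes: 0:pt, 1:pt, 2:pt, 3:pt, 5:pt, 6:F, 8:pt, 9:pt, 10:pt, 12:F, 13:F, 14:F, 15:pt, 16:pt, 17:pt, 18:F, 19:F, 20:F, 21:F edges: (6,0,has); (6,1,has); (6,2,hask); (6,5,has); (12,1,has); (12,8,has); (12,9,has); (13,5,has); (13,9,has); (13,10,has); (14,8,has); (14,9,has); (14,10,has); (18,0,has); (18,15,has); (18,17,has); (19,8,has); (19,15,has); (19,16,has); (20,10,has); (20,16,has); (20,17,has); (21,15,has); (21,16,has); (21,17,has)
step 3: rule r1; match: 0->12, 1->1, 2->8, 3->9; deleted nodes 12; deleted edges (12,1,has); (12,8,has); (12,9,has); added nodes 22, 23, 24, 25, 26, 27, 28; added edges (25,1,has); (25,22,has); (25,24,has); (26,8,has); (26,22,has); (26,23,has); (27,9,has); (27,23,has); (27,24,has); (28,22,has); (28,23,has); (28,24,has); result: nodes: 0:pt, 1:pt, 2:pt, 3:pt, 5:pt, 6:F, 8:pt, 9:pt, 10:pt, 13:F, 14:F, 15:pt, 16:pt, 17:pt, 18:F, 19:F, 20:F, 21:F, 22:pt, 23:pt, 24:pt, 25:F, 26:F, 27:F, 28:F edges: (6,0,has); (6,1,has); (6,2,hask); (6,5,has); (13,5,has); (13,9,has); (13,10,has); (14,8,has); (14,9,has); (14,10,has); (18,0,has); (18,15,has); (18,17,has); (19,8,has); (19,15,has); (19,16,has); (20,10,has); (20,16,has); (20,17,has); (21,15,has); (21,16,has); (21,17,has); (25,1,has); (25,22,has); (25,24,has); (26,8,has); (26,22,has); (26,23,has); (27,9,has); (27,23,has); (27,24,has); (28,22,has); (28,23,has); (28,24,has)
final:
nodes: 0:pt, 1:pt, 2:pt, 3:pt, 5:pt, 6:F, 8:pt, 9:pt, 10:pt, 13:F, 14:F, 15:pt, 16:pt, 17:pt, 18:F, 19:F, 20:F, 21:F, 22:pt, 23:pt, 24:pt, 25:F, 26:F, 27:F, 28:F
edges: (6,0,has); (6,1,has); (6,2,hask); (6,5,has); (13,5,has); (13,9,has); (13,10,has); (14,8,has); (14,9,has); (14,10,has); (18,0,has); (18,15,has); (18,17,has); (19,8,has); (19,15,has); (19,16,has); (20,10,has); (20,16,has); (20,17,has); (21,15,has); (21,16,has); (21,17,has); (25,1,has); (25,22,has); (25,24,has); (26,8,has); (26,22,has); (26,23,has); (27,9,has); (27,23,has); (27,24,has); (28,22,has); (28,23,has); (28,24,has)


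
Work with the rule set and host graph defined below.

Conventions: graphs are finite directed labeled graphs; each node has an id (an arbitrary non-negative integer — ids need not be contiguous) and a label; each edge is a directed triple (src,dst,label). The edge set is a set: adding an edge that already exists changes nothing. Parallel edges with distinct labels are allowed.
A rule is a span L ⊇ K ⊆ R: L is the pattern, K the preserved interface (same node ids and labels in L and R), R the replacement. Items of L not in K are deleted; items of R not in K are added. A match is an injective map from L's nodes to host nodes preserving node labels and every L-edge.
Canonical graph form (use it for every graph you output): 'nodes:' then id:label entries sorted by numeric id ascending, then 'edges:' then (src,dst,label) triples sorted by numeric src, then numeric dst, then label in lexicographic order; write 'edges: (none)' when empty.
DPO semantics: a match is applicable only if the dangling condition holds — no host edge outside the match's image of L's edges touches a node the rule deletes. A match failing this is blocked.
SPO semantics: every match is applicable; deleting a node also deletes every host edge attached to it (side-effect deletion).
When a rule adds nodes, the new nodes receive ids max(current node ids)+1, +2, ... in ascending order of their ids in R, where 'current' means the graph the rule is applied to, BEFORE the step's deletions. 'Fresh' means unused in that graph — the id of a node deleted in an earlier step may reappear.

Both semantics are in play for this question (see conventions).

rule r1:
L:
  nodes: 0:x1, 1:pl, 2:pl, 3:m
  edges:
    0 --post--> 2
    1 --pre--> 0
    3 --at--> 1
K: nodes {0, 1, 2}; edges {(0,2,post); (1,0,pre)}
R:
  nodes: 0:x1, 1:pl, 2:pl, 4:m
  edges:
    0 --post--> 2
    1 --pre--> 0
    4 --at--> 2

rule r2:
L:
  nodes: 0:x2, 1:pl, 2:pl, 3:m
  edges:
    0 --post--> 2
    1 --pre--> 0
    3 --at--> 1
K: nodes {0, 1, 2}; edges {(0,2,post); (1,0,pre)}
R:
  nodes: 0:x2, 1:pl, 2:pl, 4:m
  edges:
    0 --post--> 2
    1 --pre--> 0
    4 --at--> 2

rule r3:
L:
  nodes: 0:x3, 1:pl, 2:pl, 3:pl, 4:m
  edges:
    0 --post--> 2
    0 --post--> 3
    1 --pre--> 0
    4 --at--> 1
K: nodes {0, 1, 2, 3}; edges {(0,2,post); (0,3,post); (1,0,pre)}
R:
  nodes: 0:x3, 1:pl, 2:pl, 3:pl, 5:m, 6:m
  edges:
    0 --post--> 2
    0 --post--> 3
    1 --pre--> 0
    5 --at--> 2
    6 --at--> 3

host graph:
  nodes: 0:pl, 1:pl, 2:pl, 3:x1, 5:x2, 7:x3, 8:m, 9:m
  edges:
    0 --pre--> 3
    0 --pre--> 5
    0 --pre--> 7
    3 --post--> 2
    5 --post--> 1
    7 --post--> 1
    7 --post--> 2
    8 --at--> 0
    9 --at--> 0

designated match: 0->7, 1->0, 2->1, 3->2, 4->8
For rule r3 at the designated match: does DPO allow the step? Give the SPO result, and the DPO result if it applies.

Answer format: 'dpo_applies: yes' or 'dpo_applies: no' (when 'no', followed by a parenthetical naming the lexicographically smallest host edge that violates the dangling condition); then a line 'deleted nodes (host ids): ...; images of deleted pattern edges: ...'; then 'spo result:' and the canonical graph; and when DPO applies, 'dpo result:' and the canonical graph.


dpo_applies: yes
deleted nodes (host ids): 8; images of deleted pattern edges: (8,0,at)
spo result:
nodes: 0:pl, 1:pl, 2:pl, 3:x1, 5:x2, 7:x3, 9:m, 10:m, 11:m
edges: (0,3,pre); (0,5,pre); (0,7,pre); (3,2,post); (5,1,post); (7,1,post); (7,2,post); (9,0,at); (10,1,at); (11,2,at)
dpo result:
nodes: 0:pl, 1:pl, 2:pl, 3:x1, 5:x2, 7:x3, 9:m, 10:m, 11:m
edges: (0,3,pre); (0,5,pre); (0,7,pre); (3,2,post); (5,1,post); (7,1,post); (7,2,post); (9,0,at); (10,1,at); (11,2,at)


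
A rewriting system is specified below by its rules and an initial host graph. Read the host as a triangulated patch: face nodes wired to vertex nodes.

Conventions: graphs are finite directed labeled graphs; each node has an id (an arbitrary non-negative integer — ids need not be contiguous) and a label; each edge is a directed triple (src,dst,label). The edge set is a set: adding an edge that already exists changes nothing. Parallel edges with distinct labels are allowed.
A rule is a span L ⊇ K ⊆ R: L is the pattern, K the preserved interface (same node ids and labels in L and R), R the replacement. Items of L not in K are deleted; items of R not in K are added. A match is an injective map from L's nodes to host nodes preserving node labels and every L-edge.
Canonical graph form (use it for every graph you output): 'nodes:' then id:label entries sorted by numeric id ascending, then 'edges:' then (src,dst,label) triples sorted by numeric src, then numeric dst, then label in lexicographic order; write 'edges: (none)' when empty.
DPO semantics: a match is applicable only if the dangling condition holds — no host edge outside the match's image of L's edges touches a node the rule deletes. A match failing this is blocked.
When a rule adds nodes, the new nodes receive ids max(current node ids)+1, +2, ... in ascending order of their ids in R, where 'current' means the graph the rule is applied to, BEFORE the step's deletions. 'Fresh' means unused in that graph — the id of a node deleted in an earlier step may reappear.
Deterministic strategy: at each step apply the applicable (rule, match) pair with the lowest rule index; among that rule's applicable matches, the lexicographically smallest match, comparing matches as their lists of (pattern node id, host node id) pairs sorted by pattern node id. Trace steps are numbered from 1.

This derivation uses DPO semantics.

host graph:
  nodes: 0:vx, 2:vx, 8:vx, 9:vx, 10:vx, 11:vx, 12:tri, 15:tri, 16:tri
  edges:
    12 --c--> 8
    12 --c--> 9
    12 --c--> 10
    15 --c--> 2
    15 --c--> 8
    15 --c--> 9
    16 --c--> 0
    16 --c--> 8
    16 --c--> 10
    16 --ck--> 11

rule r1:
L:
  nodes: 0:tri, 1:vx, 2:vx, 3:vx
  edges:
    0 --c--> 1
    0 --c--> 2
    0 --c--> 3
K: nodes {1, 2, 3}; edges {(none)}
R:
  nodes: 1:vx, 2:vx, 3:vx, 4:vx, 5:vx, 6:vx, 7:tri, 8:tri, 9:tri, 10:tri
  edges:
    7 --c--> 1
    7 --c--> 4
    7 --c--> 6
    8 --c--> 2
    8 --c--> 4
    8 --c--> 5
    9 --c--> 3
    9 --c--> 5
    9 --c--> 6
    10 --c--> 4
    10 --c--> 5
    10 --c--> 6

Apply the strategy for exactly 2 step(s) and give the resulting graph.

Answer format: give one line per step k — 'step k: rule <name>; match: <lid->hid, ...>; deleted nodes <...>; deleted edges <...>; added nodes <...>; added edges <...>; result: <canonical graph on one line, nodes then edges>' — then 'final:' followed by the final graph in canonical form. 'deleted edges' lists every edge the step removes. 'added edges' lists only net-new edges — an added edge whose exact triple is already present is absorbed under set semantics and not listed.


step 1: rule r1; match: 0->12, 1->8, 2->9, 3->10; deleted nodes 12; deleted edges (12,8,c); (12,9,c); (12,10,c); added nodes 17, 18, 19, 20, 21, 22, 23; added edges (20,8,c); (20,17,c); (20,19,c); (21,9,c); (21,17,c); (21,18,c); (22,10,c); (22,18,c); (22,19,c); (23,17,c); (23,18,c); (23,19,c); result: nodes: 0:vx, 2:vx, 8:vx, 9:vx, 10:vx, 11:vx, 15:tri, 16:tri, 17:vx, 18:vx, 19:vx, 20:tri, 21:tri, 22:tri, 23:tri edges: (15,2,c); (15,8,c); (15,9,c); (16,0,c); (16,8,c); (16,10,c); (16,11,ck); (20,8,c); (20,17,c); (20,19,c); (21,9,c); (21,17,c); (21,18,c); (22,10,c); (22,18,c); (22,19,c); (23,17,c); (23,18,c); (23,19,c)
step 2: rule r1; match: 0->15, 1->2, 2->8, 3->9; deleted nodes 15; deleted edges (15,2,c); (15,8,c); (15,9,c); added nodes 24, 25, 26, 27, 28, 29, 30; added edges (27,2,c); (27,24,c); (27,26,c); (28,8,c); (28,24,c); (28,25,c); (29,9,c); (29,25,c); (29,26,c); (30,24,c); (30,25,c); (30,26,c); result: nodes: 0:vx, 2:vx, 8:vx, 9:vx, 10:vx, 11:vx, 16:tri, 17:vx, 18:vx, 19:vx, 20:tri, 21:tri, 22:tri, 23:tri, 24:vx, 25:vx, 26:vx, 27:tri, 28:tri, 29:tri, 30:tri edges: (16,0,c); (16,8,c); (16,10,c); (16,11,ck); (20,8,c); (20,17,c); (20,19,c); (21,9,c); (21,17,c); (21,18,c); (22,10,c); (22,18,c); (22,19,c); (23,17,c); (23,18,c); (23,19,c); (27,2,c); (27,24,c); (27,26,c); (28,8,c); (28,24,c); (28,25,c); (29,9,c); (29,25,c); (29,26,c); (30,24,c); (30,25,c); (30,26,c)
final:
nodes: 0:vx, 2:vx, 8:vx, 9:vx, 10:vx, 11:vx, 16:tri, 17:vx, 18:vx, 19:vx, 20:tri, 21:tri, 22:tri, 23:tri, 24:vx, 25:vx, 26:vx, 27:tri, 28:tri, 29:tri, 30:tri
edges: (16,0,c); (16,8,c); (16,10,c); (16,11,ck); (20,8,c); (20,17,c); (20,19,c); (21,9,c); (21,17,c); (21,18,c); (22,10,c); (22,18,c); (22,19,c); (23,17,c); (23,18,c); (23,19,c); (27,2,c); (27,24,c); (27,26,c); (28,8,c); (28,24,c); (28,25,c); (29,9,c); (29,25,c); (29,26,c); (30,24,c); (30,25,c); (30,26,c)


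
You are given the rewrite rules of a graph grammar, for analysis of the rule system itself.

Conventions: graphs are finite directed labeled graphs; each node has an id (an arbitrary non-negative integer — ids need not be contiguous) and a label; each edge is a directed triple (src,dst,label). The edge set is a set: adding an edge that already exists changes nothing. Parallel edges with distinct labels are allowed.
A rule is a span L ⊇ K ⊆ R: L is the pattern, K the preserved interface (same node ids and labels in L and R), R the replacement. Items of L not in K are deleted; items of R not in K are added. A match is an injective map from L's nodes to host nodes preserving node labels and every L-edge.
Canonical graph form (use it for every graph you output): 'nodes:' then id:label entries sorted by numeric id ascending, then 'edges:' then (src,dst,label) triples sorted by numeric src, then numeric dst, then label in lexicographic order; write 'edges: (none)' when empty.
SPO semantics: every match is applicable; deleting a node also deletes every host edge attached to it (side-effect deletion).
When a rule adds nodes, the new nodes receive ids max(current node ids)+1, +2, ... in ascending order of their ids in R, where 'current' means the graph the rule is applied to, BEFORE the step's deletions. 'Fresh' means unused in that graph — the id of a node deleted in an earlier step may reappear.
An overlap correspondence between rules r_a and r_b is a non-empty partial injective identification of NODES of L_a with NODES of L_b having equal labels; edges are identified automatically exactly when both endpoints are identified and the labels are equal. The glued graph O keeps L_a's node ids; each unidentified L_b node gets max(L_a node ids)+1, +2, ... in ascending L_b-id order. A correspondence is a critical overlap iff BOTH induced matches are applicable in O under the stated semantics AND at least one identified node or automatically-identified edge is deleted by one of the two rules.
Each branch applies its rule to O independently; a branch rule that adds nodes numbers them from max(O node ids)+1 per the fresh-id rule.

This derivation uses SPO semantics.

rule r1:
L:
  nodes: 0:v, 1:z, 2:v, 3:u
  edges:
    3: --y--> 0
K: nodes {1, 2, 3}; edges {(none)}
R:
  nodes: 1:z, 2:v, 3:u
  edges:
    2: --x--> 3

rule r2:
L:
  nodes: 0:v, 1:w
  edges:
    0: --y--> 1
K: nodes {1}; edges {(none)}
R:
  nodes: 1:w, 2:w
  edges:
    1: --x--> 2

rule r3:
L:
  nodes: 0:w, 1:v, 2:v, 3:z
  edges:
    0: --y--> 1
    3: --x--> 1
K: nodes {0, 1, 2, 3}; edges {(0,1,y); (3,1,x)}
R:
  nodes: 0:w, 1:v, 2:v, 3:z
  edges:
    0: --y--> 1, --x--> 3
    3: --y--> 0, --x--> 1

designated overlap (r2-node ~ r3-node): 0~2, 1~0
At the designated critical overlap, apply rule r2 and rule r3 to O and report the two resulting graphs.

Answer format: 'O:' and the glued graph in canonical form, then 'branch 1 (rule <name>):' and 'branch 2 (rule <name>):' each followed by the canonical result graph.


O:
nodes: 0:v, 1:w, 2:v, 3:z
edges: (0,1,y); (1,2,y); (3,2,x)
branch 1 (rule r2):
nodes: 1:w, 2:v, 3:z, 4:w
edges: (1,2,y); (1,4,x); (3,2,x)
branch 2 (rule r3):
nodes: 0:v, 1:w, 2:v, 3:z
edges: (0,1,y); (1,2,y); (1,3,x); (3,1,y); (3,2,x)


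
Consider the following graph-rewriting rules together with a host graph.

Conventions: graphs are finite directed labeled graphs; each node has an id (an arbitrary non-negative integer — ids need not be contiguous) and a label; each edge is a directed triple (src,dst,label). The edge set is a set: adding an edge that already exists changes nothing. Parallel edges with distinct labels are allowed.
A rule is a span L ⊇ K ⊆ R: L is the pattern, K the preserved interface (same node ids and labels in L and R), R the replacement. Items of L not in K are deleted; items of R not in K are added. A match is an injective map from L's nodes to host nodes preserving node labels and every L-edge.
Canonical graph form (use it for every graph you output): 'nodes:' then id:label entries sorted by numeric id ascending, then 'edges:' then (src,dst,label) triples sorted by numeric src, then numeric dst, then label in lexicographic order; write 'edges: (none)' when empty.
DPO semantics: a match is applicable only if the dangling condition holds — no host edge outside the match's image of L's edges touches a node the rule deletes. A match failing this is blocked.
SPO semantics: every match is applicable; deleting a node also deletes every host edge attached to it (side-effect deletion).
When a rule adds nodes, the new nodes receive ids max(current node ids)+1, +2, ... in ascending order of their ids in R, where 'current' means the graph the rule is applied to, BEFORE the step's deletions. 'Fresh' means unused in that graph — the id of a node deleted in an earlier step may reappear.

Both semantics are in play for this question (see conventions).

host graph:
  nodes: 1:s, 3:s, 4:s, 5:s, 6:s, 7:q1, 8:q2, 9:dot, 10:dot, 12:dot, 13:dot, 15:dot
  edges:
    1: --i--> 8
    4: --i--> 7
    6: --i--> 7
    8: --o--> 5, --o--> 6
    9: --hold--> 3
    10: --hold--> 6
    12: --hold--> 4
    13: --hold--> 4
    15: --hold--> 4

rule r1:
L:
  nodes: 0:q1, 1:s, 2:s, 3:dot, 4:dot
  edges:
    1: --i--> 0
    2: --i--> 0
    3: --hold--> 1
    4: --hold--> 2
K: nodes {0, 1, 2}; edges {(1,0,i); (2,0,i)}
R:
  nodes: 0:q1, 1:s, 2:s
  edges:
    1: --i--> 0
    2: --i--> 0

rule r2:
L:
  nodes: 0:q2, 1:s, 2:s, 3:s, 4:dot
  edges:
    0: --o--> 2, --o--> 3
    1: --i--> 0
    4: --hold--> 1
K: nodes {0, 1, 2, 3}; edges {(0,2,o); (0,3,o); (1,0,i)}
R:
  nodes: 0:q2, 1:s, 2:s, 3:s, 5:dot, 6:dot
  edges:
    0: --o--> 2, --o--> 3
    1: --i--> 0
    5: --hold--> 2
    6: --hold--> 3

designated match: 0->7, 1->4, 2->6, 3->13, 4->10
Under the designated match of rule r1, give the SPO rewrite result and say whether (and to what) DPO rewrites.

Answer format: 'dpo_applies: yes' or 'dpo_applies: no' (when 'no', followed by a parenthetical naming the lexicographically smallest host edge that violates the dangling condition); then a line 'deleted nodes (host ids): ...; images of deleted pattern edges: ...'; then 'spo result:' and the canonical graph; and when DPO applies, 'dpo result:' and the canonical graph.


dpo_applies: yes
deleted nodes (host ids): 10, 13; images of deleted pattern edges: (10,6,hold); (13,4,hold)
spo result:
nodes: 1:s, 3:s, 4:s, 5:s, 6:s, 7:q1, 8:q2, 9:dot, 12:dot, 15:dot
edges: (1,8,i); (4,7,i); (6,7,i); (8,5,o); (8,6,o); (9,3,hold); (12,4,hold); (15,4,hold)
dpo result:
nodes: 1:s, 3:s, 4:s, 5:s, 6:s, 7:q1, 8:q2, 9:dot, 12:dot, 15:dot
edges: (1,8,i); (4,7,i); (6,7,i); (8,5,o); (8,6,o); (9,3,hold); (12,4,hold); (15,4,hold)


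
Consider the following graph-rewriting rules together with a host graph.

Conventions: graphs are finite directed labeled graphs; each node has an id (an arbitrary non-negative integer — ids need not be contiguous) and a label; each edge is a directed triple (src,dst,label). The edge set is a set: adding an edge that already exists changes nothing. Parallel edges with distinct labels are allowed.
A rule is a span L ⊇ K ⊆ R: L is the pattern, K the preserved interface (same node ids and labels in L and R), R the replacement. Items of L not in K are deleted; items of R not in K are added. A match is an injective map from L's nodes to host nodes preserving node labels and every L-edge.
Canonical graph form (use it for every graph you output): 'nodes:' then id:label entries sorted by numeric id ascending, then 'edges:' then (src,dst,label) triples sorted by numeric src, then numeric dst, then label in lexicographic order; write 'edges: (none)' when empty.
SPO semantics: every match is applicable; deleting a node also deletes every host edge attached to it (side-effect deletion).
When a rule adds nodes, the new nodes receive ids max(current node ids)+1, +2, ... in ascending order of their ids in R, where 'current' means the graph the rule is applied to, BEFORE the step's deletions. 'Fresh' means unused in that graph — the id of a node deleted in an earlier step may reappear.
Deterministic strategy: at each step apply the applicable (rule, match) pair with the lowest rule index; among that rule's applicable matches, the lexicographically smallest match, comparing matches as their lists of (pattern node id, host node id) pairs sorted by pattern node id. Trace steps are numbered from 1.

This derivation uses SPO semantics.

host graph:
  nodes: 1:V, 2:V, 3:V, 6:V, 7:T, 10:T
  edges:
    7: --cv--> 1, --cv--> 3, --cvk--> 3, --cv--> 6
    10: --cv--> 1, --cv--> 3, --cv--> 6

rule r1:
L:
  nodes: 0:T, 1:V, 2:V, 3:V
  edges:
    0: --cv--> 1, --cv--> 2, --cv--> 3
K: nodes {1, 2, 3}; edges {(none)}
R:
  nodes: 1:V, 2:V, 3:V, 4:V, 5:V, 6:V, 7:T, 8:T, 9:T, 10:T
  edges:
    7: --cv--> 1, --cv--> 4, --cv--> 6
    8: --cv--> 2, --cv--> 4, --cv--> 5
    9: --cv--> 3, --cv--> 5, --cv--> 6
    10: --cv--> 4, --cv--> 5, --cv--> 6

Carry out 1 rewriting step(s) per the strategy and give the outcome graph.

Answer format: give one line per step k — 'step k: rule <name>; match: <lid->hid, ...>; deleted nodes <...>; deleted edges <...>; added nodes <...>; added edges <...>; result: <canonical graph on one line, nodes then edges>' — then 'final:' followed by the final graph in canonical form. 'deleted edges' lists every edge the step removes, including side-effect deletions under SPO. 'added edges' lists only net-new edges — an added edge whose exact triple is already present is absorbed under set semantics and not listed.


step 1: rule r1; match: 0->7, 1->1, 2->3, 3->6; deleted nodes 7; deleted edges (7,1,cv); (7,3,cv); (7,3,cvk); (7,6,cv); added nodes 11, 12, 13, 14, 15, 16, 17; added edges (14,1,cv); (14,11,cv); (14,13,cv); (15,3,cv); (15,11,cv); (15,12,cv); (16,6,cv); (16,12,cv); (16,13,cv); (17,11,cv); (17,12,cv); (17,13,cv); result: nodes: 1:V, 2:V, 3:V, 6:V, 10:T, 11:V, 12:V, 13:V, 14:T, 15:T, 16:T, 17:T edges: (10,1,cv); (10,3,cv); (10,6,cv); (14,1,cv); (14,11,cv); (14,13,cv); (15,3,cv); (15,11,cv); (15,12,cv); (16,6,cv); (16,12,cv); (16,13,cv); (17,11,cv); (17,12,cv); (17,13,cv)
final:
nodes: 1:V, 2:V, 3:V, 6:V, 10:T, 11:V, 12:V, 13:V, 14:T, 15:T, 16:T, 17:T
edges: (10,1,cv); (10,3,cv); (10,6,cv); (14,1,cv); (14,11,cv); (14,13,cv); (15,3,cv); (15,11,cv); (15,12,cv); (16,6,cv); (16,12,cv); (16,13,cv); (17,11,cv); (17,12,cv); (17,13,cv)
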